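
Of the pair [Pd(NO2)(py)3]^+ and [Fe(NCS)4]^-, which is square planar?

[Pd(NO2)(py)3]^+

For [Pd(NO2)(py)3]^+: Summing ligand charges against the +1 overall charge gives an oxidation state of +2 for palladium. Group 10 minus oxidation state 2 gives a d⁸ configuration. A 4d d⁸ ion has a large crystal-field splitting; square planar leaves the high-energy d_{x²−y²} orbital empty and maximises CFSE. → square planar.
For [Fe(NCS)4]^-: Ligand charges: each isothiocyanate is −1. With an overall charge of −1 the iron centre must be in the +3 oxidation state. Fe sits in group 8, so the d-electron count is 8 − 3 = 5. A high-spin d⁵ ion has zero CFSE in either geometry, so four ligands adopt the sterically favoured tetrahedral geometry. → tetrahedral.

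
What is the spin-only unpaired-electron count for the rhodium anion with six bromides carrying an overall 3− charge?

Ligand charges: each bromide is −1. With an overall charge of −3 the rhodium centre must be in the +3 oxidation state.
Group 9 minus oxidation state 3 gives a d⁶ configuration.
The spin state decides the count: a 4d ion has a large Δₒ and is invariably low-spin.
An octahedral low-spin d⁶ ion is t₂g⁶e_g⁰, giving 0 unpaired electrons.

0 unpaired electrons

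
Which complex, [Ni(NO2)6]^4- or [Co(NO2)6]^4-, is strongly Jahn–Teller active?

[Co(NO2)6]^4-

[Ni(NO2)6]^4-: Summing ligand charges against the −4 overall charge gives an oxidation state of +2 for nickel. Group 10 minus oxidation state 2 gives a d⁸ configuration. The d⁸ configuration leaves the e_g set evenly filled (or empty) — no strong Jahn–Teller driving force.
[Co(NO2)6]^4-: Each nitro (N-bound nitrite) is −1; balancing the −4 overall charge requires Co(II). Co sits in group 9, so the d-electron count is 9 − 2 = 7. Nitro (N-bound nitrite) is a strong-field ligand (high in the spectrochemical series) for a first-row metal, so the complex is low-spin. The t₂g⁶e_g¹ (low-spin) configuration has an unevenly filled e_g set; the Jahn–Teller theorem predicts a tetragonal distortion (typically axial elongation) to lift the degeneracy.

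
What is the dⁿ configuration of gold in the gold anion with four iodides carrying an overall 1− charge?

Summing ligand charges against the −1 overall charge gives an oxidation state of +3 for gold.
Gold is a group-11 element; Au(III) is therefore d⁸.

d8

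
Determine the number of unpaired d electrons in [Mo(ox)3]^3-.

Ligand charges: each oxalate is −2. With an overall charge of −3 the molybdenum centre must be in the +3 oxidation state.
Mo sits in group 6, so the d-electron count is 6 − 3 = 3.
Counting donor atoms: 3×oxalate (bidentate) → 6 donors. Coordination number = 6.
In an octahedral field the d³ configuration is t₂g³e_g⁰ (only one arrangement possible), giving 3 unpaired electrons.

3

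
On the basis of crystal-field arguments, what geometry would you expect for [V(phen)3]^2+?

Ligand charges: 1,10-phenanthroline is neutral. With an overall charge of +2 the vanadium centre must be in the +2 oxidation state.
Group 5 minus oxidation state 2 gives a d³ configuration.
Counting donor atoms: 3×1,10-phenanthroline (bidentate) → 6 donors. Coordination number = 6.
Six donors around a single metal centre give an octahedral coordination sphere.

octahedral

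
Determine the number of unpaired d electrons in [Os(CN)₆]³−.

Summing ligand charges against the −3 overall charge gives an oxidation state of +3 for osmium.
Os sits in group 8, so the d-electron count is 8 − 3 = 5.
The spin state decides the count: a 5d ion has a large Δₒ and is invariably low-spin.
An octahedral low-spin d⁵ ion is t₂g⁵e_g⁰, giving 1 unpaired electron.

1 unpaired electron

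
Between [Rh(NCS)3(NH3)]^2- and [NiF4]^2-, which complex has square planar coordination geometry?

For [Rh(NCS)3(NH3)]^2-: Each isothiocyanate is −1; ammonia is neutral; balancing the −2 overall charge requires Rh(I). Rh sits in group 9, so the d-electron count is 9 − 1 = 8. A 4d d⁸ ion has a large crystal-field splitting; square planar leaves the high-energy d_{x²−y²} orbital empty and maximises CFSE. → square planar.
For [NiF4]^2-: Each fluoride is −1; balancing the −2 overall charge requires Ni(II). Ni sits in group 10, so the d-electron count is 10 − 2 = 8. Fluoride is a weak-field ligand. With weak-field ligands the CFSE gain from square planar is small, so a 3d d⁸ ion takes the sterically preferred tetrahedral geometry. → tetrahedral.

[Rh(NCS)3(NH3)]^2-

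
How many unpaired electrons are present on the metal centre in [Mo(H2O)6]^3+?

Water is neutral; balancing the +3 overall charge requires Mo(III).
Molybdenum is a group-6 element; Mo(III) is therefore d³.
In an octahedral field the d³ configuration is t₂g³e_g⁰ (only one arrangement possible), giving 3 unpaired electrons.

3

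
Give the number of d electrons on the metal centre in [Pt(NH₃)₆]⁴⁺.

Summing ligand charges against the +4 overall charge gives an oxidation state of +4 for platinum.
Platinum is a group-10 element; Pt(IV) is therefore d⁶.

d⁶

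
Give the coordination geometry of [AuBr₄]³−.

tetrahedral

Each bromide is −1; balancing the −3 overall charge requires Au(I).
Au sits in group 11, so the d-electron count is 11 − 1 = 10.
With 4 monodentate ligands the coordination number is 4.
A d¹⁰ ion has no crystal-field stabilisation preference between square planar and tetrahedral, so four ligands adopt the sterically favoured tetrahedral geometry.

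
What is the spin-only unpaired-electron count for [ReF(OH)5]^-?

2

Each fluoride is −1; each hydroxide is −1; balancing the −1 overall charge requires Re(V).
Re sits in group 7, so the d-electron count is 7 − 5 = 2.
In an octahedral field the d² configuration is t₂g²e_g⁰ (only one arrangement possible), giving 2 unpaired electrons.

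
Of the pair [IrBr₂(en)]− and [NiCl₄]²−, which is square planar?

For [IrBr₂(en)]−: Ligand charges: each bromide is −1; ethylenediamine is neutral. With an overall charge of −1 the iridium centre must be in the +1 oxidation state. Ir sits in group 9, so the d-electron count is 9 − 1 = 8. A 5d d⁸ ion has a large crystal-field splitting; square planar leaves the high-energy d_{x²−y²} orbital empty and maximises CFSE. → square planar.
For [NiCl₄]²−: Ligand charges: each chloride is −1. With an overall charge of −2 the nickel centre must be in the +2 oxidation state. Ni sits in group 10, so the d-electron count is 10 − 2 = 8. Chloride is a weak-field ligand. With weak-field ligands the CFSE gain from square planar is small, so a 3d d⁸ ion takes the sterically preferred tetrahedral geometry. → tetrahedral.

[IrBr₂(en)]−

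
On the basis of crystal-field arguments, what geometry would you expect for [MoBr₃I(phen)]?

octahedral

Summing ligand charges against the 0 overall charge gives an oxidation state of +4 for molybdenum.
Mo sits in group 6, so the d-electron count is 6 − 4 = 2.
Counting donor atoms: 3×bromide (monodentate) → 3 donors; 1×iodide (monodentate) → 1 donor; 1×1,10-phenanthroline (bidentate) → 2 donors. Coordination number = 6.
Six donors around a single metal centre give an octahedral coordination sphere.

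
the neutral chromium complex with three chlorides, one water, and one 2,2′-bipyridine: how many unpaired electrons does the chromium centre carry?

Summing ligand charges against the 0 overall charge gives an oxidation state of +3 for chromium.
Cr sits in group 6, so the d-electron count is 6 − 3 = 3.
Counting donor atoms: 3×chloride (monodentate) → 3 donors; 1×water (monodentate) → 1 donor; 1×2,2′-bipyridine (bidentate) → 2 donors. Coordination number = 6.
In an octahedral field the d³ configuration is t₂g³e_g⁰ (only one arrangement possible), giving 3 unpaired electrons.

3 unpaired electrons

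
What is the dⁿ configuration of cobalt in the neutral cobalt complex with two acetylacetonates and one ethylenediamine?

Summing ligand charges against the 0 overall charge gives an oxidation state of +2 for cobalt.
Cobalt is a group-9 element; Co(II) is therefore d⁷.

d7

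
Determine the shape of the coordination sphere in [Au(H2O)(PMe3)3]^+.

Water is neutral; trimethylphosphine is neutral; balancing the +1 overall charge requires Au(I).
Gold is a group-11 element; Au(I) is therefore d¹⁰.
Coordination number: 4.
A d¹⁰ ion has no crystal-field stabilisation preference between square planar and tetrahedral, so four ligands adopt the sterically favoured tetrahedral geometry.

tetrahedral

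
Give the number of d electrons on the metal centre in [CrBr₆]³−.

d3

Each bromide is −1; balancing the −3 overall charge requires Cr(III).
Chromium is a group-6 element; Cr(III) is therefore d³.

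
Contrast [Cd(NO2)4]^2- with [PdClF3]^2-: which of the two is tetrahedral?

[Cd(NO2)4]^2-

For [Cd(NO2)4]^2-: Ligand charges: each nitro (N-bound nitrite) is −1. With an overall charge of −2 the cadmium centre must be in the +2 oxidation state. Cadmium is a group-12 element; Cd(II) is therefore d¹⁰. A d¹⁰ ion has no crystal-field stabilisation preference between square planar and tetrahedral, so four ligands adopt the sterically favoured tetrahedral geometry. → tetrahedral.
For [PdClF3]^2-: Summing ligand charges against the −2 overall charge gives an oxidation state of +2 for palladium. Group 10 minus oxidation state 2 gives a d⁸ configuration. A 4d d⁸ ion has a large crystal-field splitting; square planar leaves the high-energy d_{x²−y²} orbital empty and maximises CFSE. → square planar.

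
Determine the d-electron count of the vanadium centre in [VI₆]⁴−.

d3

Each iodide is −1; balancing the −4 overall charge requires V(II).
Vanadium is a group-5 element; V(II) is therefore d³.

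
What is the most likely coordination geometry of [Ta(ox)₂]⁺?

tetrahedral

Ligand charges: each oxalate is −2. With an overall charge of +1 the tantalum centre must be in the +5 oxidation state.
Tantalum is a group-5 element; Ta(V) is therefore d⁰.
Counting donor atoms: 2×oxalate (bidentate) → 4 donors. Coordination number = 4.
A d⁰ ion has no crystal-field stabilisation preference between square planar and tetrahedral, so four ligands adopt the sterically favoured tetrahedral geometry.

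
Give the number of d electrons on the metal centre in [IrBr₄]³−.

Ligand charges: each bromide is −1. With an overall charge of −3 the iridium centre must be in the +1 oxidation state.
Ir sits in group 9, so the d-electron count is 9 − 1 = 8.

d8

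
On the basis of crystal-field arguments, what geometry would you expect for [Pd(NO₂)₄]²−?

Each nitro (N-bound nitrite) is −1; balancing the −2 overall charge requires Pd(II).
Palladium is a group-10 element; Pd(II) is therefore d⁸.
With 4 monodentate ligands the coordination number is 4.
A 4d d⁸ ion has a large crystal-field splitting; square planar leaves the high-energy d_{x²−y²} orbital empty and maximises CFSE.

square planar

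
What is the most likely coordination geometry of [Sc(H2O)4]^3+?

Summing ligand charges against the +3 overall charge gives an oxidation state of +3 for scandium.
Sc sits in group 3, so the d-electron count is 3 − 3 = 0.
Coordination number: 4.
A d⁰ ion has no crystal-field stabilisation preference between square planar and tetrahedral, so four ligands adopt the sterically favoured tetrahedral geometry.

tetrahedral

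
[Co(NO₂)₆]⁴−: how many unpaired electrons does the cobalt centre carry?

1

Ligand charges: each nitro (N-bound nitrite) is −1. With an overall charge of −4 the cobalt centre must be in the +2 oxidation state.
Cobalt is a group-9 element; Co(II) is therefore d⁷.
The spin state decides the count: Nitro (N-bound nitrite) is a strong-field ligand (high in the spectrochemical series) for a first-row metal, so the complex is low-spin.
An octahedral low-spin d⁷ ion is t₂g⁶e_g¹, giving 1 unpaired electron.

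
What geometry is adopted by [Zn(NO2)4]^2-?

Ligand charges: each nitro (N-bound nitrite) is −1. With an overall charge of −2 the zinc centre must be in the +2 oxidation state.
Group 12 minus oxidation state 2 gives a d¹⁰ configuration.
With 4 monodentate ligands the coordination number is 4.
A d¹⁰ ion has no crystal-field stabilisation preference between square planar and tetrahedral, so four ligands adopt the sterically favoured tetrahedral geometry.

tetrahedral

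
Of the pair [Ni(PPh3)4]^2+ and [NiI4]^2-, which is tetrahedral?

For [Ni(PPh3)4]^2+: Ligand charges: triphenylphosphine is neutral. With an overall charge of +2 the nickel centre must be in the +2 oxidation state. Group 10 minus oxidation state 2 gives a d⁸ configuration. Triphenylphosphine is a strong-field ligand (high in the spectrochemical series). A 3d d⁸ ion with strong-field ligands gains enough CFSE to favour square planar over tetrahedral. → square planar.
For [NiI4]^2-: Ligand charges: each iodide is −1. With an overall charge of −2 the nickel centre must be in the +2 oxidation state. Group 10 minus oxidation state 2 gives a d⁸ configuration. Iodide is a weak-field ligand. With weak-field ligands the CFSE gain from square planar is small, so a 3d d⁸ ion takes the sterically preferred tetrahedral geometry. → tetrahedral.

[NiI4]^2-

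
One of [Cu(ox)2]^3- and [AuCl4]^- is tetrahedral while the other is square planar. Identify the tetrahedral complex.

[Cu(ox)2]^3-

For [Cu(ox)2]^3-: Ligand charges: each oxalate is −2. With an overall charge of −3 the copper centre must be in the +1 oxidation state. Cu sits in group 11, so the d-electron count is 11 − 1 = 10. A d¹⁰ ion has no crystal-field stabilisation preference between square planar and tetrahedral, so four ligands adopt the sterically favoured tetrahedral geometry. → tetrahedral.
For [AuCl4]^-: Each chloride is −1; balancing the −1 overall charge requires Au(III). Group 11 minus oxidation state 3 gives a d⁸ configuration. A 5d d⁸ ion has a large crystal-field splitting; square planar leaves the high-energy d_{x²−y²} orbital empty and maximises CFSE. → square planar.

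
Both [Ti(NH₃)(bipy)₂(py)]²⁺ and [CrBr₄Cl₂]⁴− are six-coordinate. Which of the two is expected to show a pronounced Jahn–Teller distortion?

[CrBr₄Cl₂]⁴−

[Ti(NH₃)(bipy)₂(py)]²⁺: Summing ligand charges against the +2 overall charge gives an oxidation state of +2 for titanium. Titanium is a group-4 element; Ti(II) is therefore d². The d² configuration leaves the e_g set evenly filled (or empty) — no strong Jahn–Teller driving force.
[CrBr₄Cl₂]⁴−: Summing ligand charges against the −4 overall charge gives an oxidation state of +2 for chromium. Chromium is a group-6 element; Cr(II) is therefore d⁴. Bromide and chloride are weak-field ligands for a first-row metal, so the complex is high-spin. The t₂g³e_g¹ (high-spin) configuration has an unevenly filled e_g set; the Jahn–Teller theorem predicts a tetragonal distortion (typically axial elongation) to lift the degeneracy.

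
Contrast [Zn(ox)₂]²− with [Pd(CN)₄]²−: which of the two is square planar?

For [Zn(ox)₂]²−: Ligand charges: each oxalate is −2. With an overall charge of −2 the zinc centre must be in the +2 oxidation state. Zn sits in group 12, so the d-electron count is 12 − 2 = 10. A d¹⁰ ion has no crystal-field stabilisation preference between square planar and tetrahedral, so four ligands adopt the sterically favoured tetrahedral geometry. → tetrahedral.
For [Pd(CN)₄]²−: Summing ligand charges against the −2 overall charge gives an oxidation state of +2 for palladium. Palladium is a group-10 element; Pd(II) is therefore d⁸. A 4d d⁸ ion has a large crystal-field splitting; square planar leaves the high-energy d_{x²−y²} orbital empty and maximises CFSE. → square planar.

[Pd(CN)₄]²−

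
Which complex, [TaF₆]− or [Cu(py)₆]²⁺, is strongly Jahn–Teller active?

[Cu(py)₆]²⁺

[TaF₆]−: Ligand charges: each fluoride is −1. With an overall charge of −1 the tantalum centre must be in the +5 oxidation state. Tantalum is a group-5 element; Ta(V) is therefore d⁰. The d⁰ configuration leaves the e_g set evenly filled (or empty) — no strong Jahn–Teller driving force.
[Cu(py)₆]²⁺: Ligand charges: pyridine is neutral. With an overall charge of +2 the copper centre must be in the +2 oxidation state. Group 11 minus oxidation state 2 gives a d⁹ configuration. The t₂g⁶e_g³ configuration has an unevenly filled e_g set; the Jahn–Teller theorem predicts a tetragonal distortion (typically axial elongation) to lift the degeneracy.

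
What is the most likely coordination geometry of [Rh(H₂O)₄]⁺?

square planar

Ligand charges: water is neutral. With an overall charge of +1 the rhodium centre must be in the +1 oxidation state.
Rhodium is a group-9 element; Rh(I) is therefore d⁸.
Coordination number: 4.
A 4d d⁸ ion has a large crystal-field splitting; square planar leaves the high-energy d_{x²−y²} orbital empty and maximises CFSE.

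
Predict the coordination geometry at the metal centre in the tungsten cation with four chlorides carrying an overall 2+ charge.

tetrahedral

Each chloride is −1; balancing the +2 overall charge requires W(VI).
Tungsten is a group-6 element; W(VI) is therefore d⁰.
With 4 monodentate ligands the coordination number is 4.
A d⁰ ion has no crystal-field stabilisation preference between square planar and tetrahedral, so four ligands adopt the sterically favoured tetrahedral geometry.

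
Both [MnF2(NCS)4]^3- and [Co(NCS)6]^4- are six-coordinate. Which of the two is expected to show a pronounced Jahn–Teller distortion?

[MnF2(NCS)4]^3-

[MnF2(NCS)4]^3-: Each fluoride is −1; each isothiocyanate is −1; balancing the −3 overall charge requires Mn(III). Mn sits in group 7, so the d-electron count is 7 − 3 = 4. Fluoride and isothiocyanate are weak-field ligands for a first-row metal, so the complex is high-spin. The t₂g³e_g¹ (high-spin) configuration has an unevenly filled e_g set; the Jahn–Teller theorem predicts a tetragonal distortion (typically axial elongation) to lift the degeneracy.
[Co(NCS)6]^4-: Summing ligand charges against the −4 overall charge gives an oxidation state of +2 for cobalt. Cobalt is a group-9 element; Co(II) is therefore d⁷. Isothiocyanate is a weak-field ligand for a first-row metal, so the complex is high-spin. The d⁷ configuration leaves the e_g set evenly filled (or empty) — no strong Jahn–Teller driving force.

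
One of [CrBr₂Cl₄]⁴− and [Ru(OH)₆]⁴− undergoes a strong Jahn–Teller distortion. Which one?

[CrBr₂Cl₄]⁴−

[CrBr₂Cl₄]⁴−: Ligand charges: each bromide is −1; each chloride is −1. With an overall charge of −4 the chromium centre must be in the +2 oxidation state. Group 6 minus oxidation state 2 gives a d⁴ configuration. Bromide and chloride are weak-field ligands for a first-row metal, so the complex is high-spin. The t₂g³e_g¹ (high-spin) configuration has an unevenly filled e_g set; the Jahn–Teller theorem predicts a tetragonal distortion (typically axial elongation) to lift the degeneracy.
[Ru(OH)₆]⁴−: Ligand charges: each hydroxide is −1. With an overall charge of −4 the ruthenium centre must be in the +2 oxidation state. Ru sits in group 8, so the d-electron count is 8 − 2 = 6. A 4d ion has a large Δₒ and is invariably low-spin. The d⁶ configuration leaves the e_g set evenly filled (or empty) — no strong Jahn–Teller driving force.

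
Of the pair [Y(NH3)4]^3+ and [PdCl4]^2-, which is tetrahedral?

[Y(NH3)4]^3+

For [Y(NH3)4]^3+: Ligand charges: ammonia is neutral. With an overall charge of +3 the yttrium centre must be in the +3 oxidation state. Y sits in group 3, so the d-electron count is 3 − 3 = 0. A d⁰ ion has no crystal-field stabilisation preference between square planar and tetrahedral, so four ligands adopt the sterically favoured tetrahedral geometry. → tetrahedral.
For [PdCl4]^2-: Ligand charges: each chloride is −1. With an overall charge of −2 the palladium centre must be in the +2 oxidation state. Group 10 minus oxidation state 2 gives a d⁸ configuration. A 4d d⁸ ion has a large crystal-field splitting; square planar leaves the high-energy d_{x²−y²} orbital empty and maximises CFSE. → square planar.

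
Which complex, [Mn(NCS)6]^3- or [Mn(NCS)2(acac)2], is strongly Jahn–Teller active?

[Mn(NCS)6]^3-

[Mn(NCS)6]^3-: Each isothiocyanate is −1; balancing the −3 overall charge requires Mn(III). Mn sits in group 7, so the d-electron count is 7 − 3 = 4. Isothiocyanate is a weak-field ligand for a first-row metal, so the complex is high-spin. The t₂g³e_g¹ (high-spin) configuration has an unevenly filled e_g set; the Jahn–Teller theorem predicts a tetragonal distortion (typically axial elongation) to lift the degeneracy.
[Mn(NCS)2(acac)2]: Ligand charges: each isothiocyanate is −1; each acetylacetonate is −1. With an overall charge of 0 the manganese centre must be in the +4 oxidation state. Group 7 minus oxidation state 4 gives a d³ configuration. The d³ configuration leaves the e_g set evenly filled (or empty) — no strong Jahn–Teller driving force.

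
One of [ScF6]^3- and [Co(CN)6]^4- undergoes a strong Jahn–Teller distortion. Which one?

[ScF6]^3-: Summing ligand charges against the −3 overall charge gives an oxidation state of +3 for scandium. Scandium is a group-3 element; Sc(III) is therefore d⁰. The d⁰ configuration leaves the e_g set evenly filled (or empty) — no strong Jahn–Teller driving force.
[Co(CN)6]^4-: Each cyanide is −1; balancing the −4 overall charge requires Co(II). Cobalt is a group-9 element; Co(II) is therefore d⁷. Cyanide is a strong-field ligand (high in the spectrochemical series) for a first-row metal, so the complex is low-spin. The t₂g⁶e_g¹ (low-spin) configuration has an unevenly filled e_g set; the Jahn–Teller theorem predicts a tetragonal distortion (typically axial elongation) to lift the degeneracy.

[Co(CN)6]^4-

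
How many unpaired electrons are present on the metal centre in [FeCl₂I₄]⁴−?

Each chloride is −1; each iodide is −1; balancing the −4 overall charge requires Fe(II).
Fe sits in group 8, so the d-electron count is 8 − 2 = 6.
The spin state decides the count: Chloride and iodide are weak-field ligands for a first-row metal, so the complex is high-spin.
An octahedral high-spin d⁶ ion is t₂g⁴e_g², giving 4 unpaired electrons.

4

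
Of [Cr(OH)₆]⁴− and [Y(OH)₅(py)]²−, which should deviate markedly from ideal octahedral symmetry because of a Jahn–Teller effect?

[Cr(OH)₆]⁴−

[Cr(OH)₆]⁴−: Each hydroxide is −1; balancing the −4 overall charge requires Cr(II). Chromium is a group-6 element; Cr(II) is therefore d⁴. Hydroxide is a weak-field ligand for a first-row metal, so the complex is high-spin. The t₂g³e_g¹ (high-spin) configuration has an unevenly filled e_g set; the Jahn–Teller theorem predicts a tetragonal distortion (typically axial elongation) to lift the degeneracy.
[Y(OH)₅(py)]²−: Summing ligand charges against the −2 overall charge gives an oxidation state of +3 for yttrium. Y sits in group 3, so the d-electron count is 3 − 3 = 0. The d⁰ configuration leaves the e_g set evenly filled (or empty) — no strong Jahn–Teller driving force.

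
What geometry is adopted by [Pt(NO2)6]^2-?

octahedral

Each nitro (N-bound nitrite) is −1; balancing the −2 overall charge requires Pt(IV).
Group 10 minus oxidation state 4 gives a d⁶ configuration.
Coordination number: 6.
Six donors around a single metal centre give an octahedral coordination sphere.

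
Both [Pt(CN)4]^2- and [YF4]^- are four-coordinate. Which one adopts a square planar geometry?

[Pt(CN)4]^2-

For [Pt(CN)4]^2-: Summing ligand charges against the −2 overall charge gives an oxidation state of +2 for platinum. Group 10 minus oxidation state 2 gives a d⁸ configuration. A 5d d⁸ ion has a large crystal-field splitting; square planar leaves the high-energy d_{x²−y²} orbital empty and maximises CFSE. → square planar.
For [YF4]^-: Each fluoride is −1; balancing the −1 overall charge requires Y(III). Group 3 minus oxidation state 3 gives a d⁰ configuration. A d⁰ ion has no crystal-field stabilisation preference between square planar and tetrahedral, so four ligands adopt the sterically favoured tetrahedral geometry. → tetrahedral.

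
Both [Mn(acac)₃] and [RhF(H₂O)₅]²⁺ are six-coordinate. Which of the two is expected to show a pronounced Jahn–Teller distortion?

[Mn(acac)₃]: Ligand charges: each acetylacetonate is −1. With an overall charge of 0 the manganese centre must be in the +3 oxidation state. Group 7 minus oxidation state 3 gives a d⁴ configuration. Acetylacetonate is a weak-field ligand for a first-row metal, so the complex is high-spin. The t₂g³e_g¹ (high-spin) configuration has an unevenly filled e_g set; the Jahn–Teller theorem predicts a tetragonal distortion (typically axial elongation) to lift the degeneracy.
[RhF(H₂O)₅]²⁺: Ligand charges: each fluoride is −1; water is neutral. With an overall charge of +2 the rhodium centre must be in the +3 oxidation state. Rhodium is a group-9 element; Rh(III) is therefore d⁶. A 4d ion has a large Δₒ and is invariably low-spin. The d⁶ configuration leaves the e_g set evenly filled (or empty) — no strong Jahn–Teller driving force.

[Mn(acac)₃]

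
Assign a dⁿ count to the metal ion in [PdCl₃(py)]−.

d⁸

Summing ligand charges against the −1 overall charge gives an oxidation state of +2 for palladium.
Group 10 minus oxidation state 2 gives a d⁸ configuration.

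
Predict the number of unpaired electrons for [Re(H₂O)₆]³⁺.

2

Summing ligand charges against the +3 overall charge gives an oxidation state of +3 for rhenium.
Re sits in group 7, so the d-electron count is 7 − 3 = 4.
The spin state decides the count: a 5d ion has a large Δₒ and is invariably low-spin.
An octahedral low-spin d⁴ ion is t₂g⁴e_g⁰, giving 2 unpaired electrons.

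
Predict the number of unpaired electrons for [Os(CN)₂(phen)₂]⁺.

1

Ligand charges: each cyanide is −1; 1,10-phenanthroline is neutral. With an overall charge of +1 the osmium centre must be in the +3 oxidation state.
Group 8 minus oxidation state 3 gives a d⁵ configuration.
Counting donor atoms: 2×cyanide (monodentate) → 2 donors; 2×1,10-phenanthroline (bidentate) → 4 donors. Coordination number = 6.
The spin state decides the count: a 5d ion has a large Δₒ and is invariably low-spin.
An octahedral low-spin d⁵ ion is t₂g⁵e_g⁰, giving 1 unpaired electron.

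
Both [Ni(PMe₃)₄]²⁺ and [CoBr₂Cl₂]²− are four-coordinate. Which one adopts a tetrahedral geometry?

[CoBr₂Cl₂]²−

For [Ni(PMe₃)₄]²⁺: Summing ligand charges against the +2 overall charge gives an oxidation state of +2 for nickel. Group 10 minus oxidation state 2 gives a d⁸ configuration. Trimethylphosphine is a strong-field ligand (high in the spectrochemical series). A 3d d⁸ ion with strong-field ligands gains enough CFSE to favour square planar over tetrahedral. → square planar.
For [CoBr₂Cl₂]²−: Each bromide is −1; each chloride is −1; balancing the −2 overall charge requires Co(II). Co sits in group 9, so the d-electron count is 9 − 2 = 7. For a high-spin 3d d⁷ ion with weak-field ligands the small Δₜ gives little square-planar CFSE advantage, so four ligands adopt the sterically favoured tetrahedral geometry. → tetrahedral.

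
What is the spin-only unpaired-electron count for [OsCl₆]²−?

Summing ligand charges against the −2 overall charge gives an oxidation state of +4 for osmium.
Os sits in group 8, so the d-electron count is 8 − 4 = 4.
The spin state decides the count: a 5d ion has a large Δₒ and is invariably low-spin.
An octahedral low-spin d⁴ ion is t₂g⁴e_g⁰, giving 2 unpaired electrons.

2 unpaired electrons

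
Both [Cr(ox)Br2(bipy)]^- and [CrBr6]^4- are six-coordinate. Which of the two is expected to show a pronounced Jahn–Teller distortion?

[Cr(ox)Br2(bipy)]^-: Ligand charges: each oxalate is −2; each bromide is −1; 2,2′-bipyridine is neutral. With an overall charge of −1 the chromium centre must be in the +3 oxidation state. Cr sits in group 6, so the d-electron count is 6 − 3 = 3. The d³ configuration leaves the e_g set evenly filled (or empty) — no strong Jahn–Teller driving force.
[CrBr6]^4-: Ligand charges: each bromide is −1. With an overall charge of −4 the chromium centre must be in the +2 oxidation state. Cr sits in group 6, so the d-electron count is 6 − 2 = 4. Bromide is a weak-field ligand for a first-row metal, so the complex is high-spin. The t₂g³e_g¹ (high-spin) configuration has an unevenly filled e_g set; the Jahn–Teller theorem predicts a tetragonal distortion (typically axial elongation) to lift the degeneracy.

[CrBr6]^4-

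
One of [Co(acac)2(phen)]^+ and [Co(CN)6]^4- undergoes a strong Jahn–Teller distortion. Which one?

[Co(CN)6]^4-

[Co(acac)2(phen)]^+: Ligand charges: each acetylacetonate is −1; 1,10-phenanthroline is neutral. With an overall charge of +1 the cobalt centre must be in the +3 oxidation state. Co sits in group 9, so the d-electron count is 9 − 3 = 6. Co(III) has an exceptionally large octahedral splitting and is low-spin with essentially every ligand except fluoride. The d⁶ configuration leaves the e_g set evenly filled (or empty) — no strong Jahn–Teller driving force.
[Co(CN)6]^4-: Ligand charges: each cyanide is −1. With an overall charge of −4 the cobalt centre must be in the +2 oxidation state. Co sits in group 9, so the d-electron count is 9 − 2 = 7. Cyanide is a strong-field ligand (high in the spectrochemical series) for a first-row metal, so the complex is low-spin. The t₂g⁶e_g¹ (low-spin) configuration has an unevenly filled e_g set; the Jahn–Teller theorem predicts a tetragonal distortion (typically axial elongation) to lift the degeneracy.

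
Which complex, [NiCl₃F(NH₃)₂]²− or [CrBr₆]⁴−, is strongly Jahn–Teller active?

[NiCl₃F(NH₃)₂]²−: Ligand charges: each chloride is −1; each fluoride is −1; ammonia is neutral. With an overall charge of −2 the nickel centre must be in the +2 oxidation state. Nickel is a group-10 element; Ni(II) is therefore d⁸. The d⁸ configuration leaves the e_g set evenly filled (or empty) — no strong Jahn–Teller driving force.
[CrBr₆]⁴−: Summing ligand charges against the −4 overall charge gives an oxidation state of +2 for chromium. Chromium is a group-6 element; Cr(II) is therefore d⁴. Bromide is a weak-field ligand for a first-row metal, so the complex is high-spin. The t₂g³e_g¹ (high-spin) configuration has an unevenly filled e_g set; the Jahn–Teller theorem predicts a tetragonal distortion (typically axial elongation) to lift the degeneracy.

[CrBr₆]⁴−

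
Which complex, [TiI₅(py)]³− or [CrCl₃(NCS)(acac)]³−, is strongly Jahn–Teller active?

[TiI₅(py)]³−: Each iodide is −1; pyridine is neutral; balancing the −3 overall charge requires Ti(II). Group 4 minus oxidation state 2 gives a d² configuration. The d² configuration leaves the e_g set evenly filled (or empty) — no strong Jahn–Teller driving force.
[CrCl₃(NCS)(acac)]³−: Ligand charges: each chloride is −1; each isothiocyanate is −1; each acetylacetonate is −1. With an overall charge of −3 the chromium centre must be in the +2 oxidation state. Group 6 minus oxidation state 2 gives a d⁴ configuration. Acetylacetonate, chloride, and isothiocyanate are weak-field ligands for a first-row metal, so the complex is high-spin. The t₂g³e_g¹ (high-spin) configuration has an unevenly filled e_g set; the Jahn–Teller theorem predicts a tetragonal distortion (typically axial elongation) to lift the degeneracy.

[CrCl₃(NCS)(acac)]³−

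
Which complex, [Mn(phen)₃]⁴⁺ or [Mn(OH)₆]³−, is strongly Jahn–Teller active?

[Mn(phen)₃]⁴⁺: 1,10-phenanthroline is neutral; balancing the +4 overall charge requires Mn(IV). Manganese is a group-7 element; Mn(IV) is therefore d³. The d³ configuration leaves the e_g set evenly filled (or empty) — no strong Jahn–Teller driving force.
[Mn(OH)₆]³−: Summing ligand charges against the −3 overall charge gives an oxidation state of +3 for manganese. Manganese is a group-7 element; Mn(III) is therefore d⁴. Hydroxide is a weak-field ligand for a first-row metal, so the complex is high-spin. The t₂g³e_g¹ (high-spin) configuration has an unevenly filled e_g set; the Jahn–Teller theorem predicts a tetragonal distortion (typically axial elongation) to lift the degeneracy.

[Mn(OH)₆]³−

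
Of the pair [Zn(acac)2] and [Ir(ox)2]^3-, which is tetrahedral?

For [Zn(acac)2]: Summing ligand charges against the 0 overall charge gives an oxidation state of +2 for zinc. Zn sits in group 12, so the d-electron count is 12 − 2 = 10. A d¹⁰ ion has no crystal-field stabilisation preference between square planar and tetrahedral, so four ligands adopt the sterically favoured tetrahedral geometry. → tetrahedral.
For [Ir(ox)2]^3-: Each oxalate is −2; balancing the −3 overall charge requires Ir(I). Iridium is a group-9 element; Ir(I) is therefore d⁸. A 5d d⁸ ion has a large crystal-field splitting; square planar leaves the high-energy d_{x²−y²} orbital empty and maximises CFSE. → square planar.

[Zn(acac)2]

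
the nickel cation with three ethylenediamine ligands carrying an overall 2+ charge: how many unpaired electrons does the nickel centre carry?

2

Ligand charges: ethylenediamine is neutral. With an overall charge of +2 the nickel centre must be in the +2 oxidation state.
Nickel is a group-10 element; Ni(II) is therefore d⁸.
Counting donor atoms: 3×ethylenediamine (bidentate) → 6 donors. Coordination number = 6.
In an octahedral field the d⁸ configuration is t₂g⁶e_g² (only one arrangement possible), giving 2 unpaired electrons.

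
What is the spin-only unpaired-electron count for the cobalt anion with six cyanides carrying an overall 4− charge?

Summing ligand charges against the −4 overall charge gives an oxidation state of +2 for cobalt.
Cobalt is a group-9 element; Co(II) is therefore d⁷.
The spin state decides the count: Cyanide is a strong-field ligand (high in the spectrochemical series) for a first-row metal, so the complex is low-spin.
An octahedral low-spin d⁷ ion is t₂g⁶e_g¹, giving 1 unpaired electron.

1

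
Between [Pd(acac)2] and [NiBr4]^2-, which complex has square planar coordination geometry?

[Pd(acac)2]

For [Pd(acac)2]: Ligand charges: each acetylacetonate is −1. With an overall charge of 0 the palladium centre must be in the +2 oxidation state. Palladium is a group-10 element; Pd(II) is therefore d⁸. A 4d d⁸ ion has a large crystal-field splitting; square planar leaves the high-energy d_{x²−y²} orbital empty and maximises CFSE. → square planar.
For [NiBr4]^2-: Summing ligand charges against the −2 overall charge gives an oxidation state of +2 for nickel. Nickel is a group-10 element; Ni(II) is therefore d⁸. Bromide is a weak-field ligand. With weak-field ligands the CFSE gain from square planar is small, so a 3d d⁸ ion takes the sterically preferred tetrahedral geometry. → tetrahedral.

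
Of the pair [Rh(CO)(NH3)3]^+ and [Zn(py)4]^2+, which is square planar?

[Rh(CO)(NH3)3]^+

For [Rh(CO)(NH3)3]^+: Ligand charges: carbonyl is neutral; ammonia is neutral. With an overall charge of +1 the rhodium centre must be in the +1 oxidation state. Group 9 minus oxidation state 1 gives a d⁸ configuration. A 4d d⁸ ion has a large crystal-field splitting; square planar leaves the high-energy d_{x²−y²} orbital empty and maximises CFSE. → square planar.
For [Zn(py)4]^2+: Summing ligand charges against the +2 overall charge gives an oxidation state of +2 for zinc. Zn sits in group 12, so the d-electron count is 12 − 2 = 10. A d¹⁰ ion has no crystal-field stabilisation preference between square planar and tetrahedral, so four ligands adopt the sterically favoured tetrahedral geometry. → tetrahedral.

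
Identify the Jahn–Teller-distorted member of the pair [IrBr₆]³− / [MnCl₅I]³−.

[MnCl₅I]³−

[IrBr₆]³−: Each bromide is −1; balancing the −3 overall charge requires Ir(III). Ir sits in group 9, so the d-electron count is 9 − 3 = 6. A 5d ion has a large Δₒ and is invariably low-spin. The d⁶ configuration leaves the e_g set evenly filled (or empty) — no strong Jahn–Teller driving force.
[MnCl₅I]³−: Ligand charges: each chloride is −1; each iodide is −1. With an overall charge of −3 the manganese centre must be in the +3 oxidation state. Group 7 minus oxidation state 3 gives a d⁴ configuration. Chloride and iodide are weak-field ligands for a first-row metal, so the complex is high-spin. The t₂g³e_g¹ (high-spin) configuration has an unevenly filled e_g set; the Jahn–Teller theorem predicts a tetragonal distortion (typically axial elongation) to lift the degeneracy.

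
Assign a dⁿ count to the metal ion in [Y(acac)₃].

d0

Each acetylacetonate is −1; balancing the 0 overall charge requires Y(III).
Y sits in group 3, so the d-electron count is 3 − 3 = 0.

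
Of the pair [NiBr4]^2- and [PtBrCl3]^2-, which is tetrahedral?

For [NiBr4]^2-: Ligand charges: each bromide is −1. With an overall charge of −2 the nickel centre must be in the +2 oxidation state. Nickel is a group-10 element; Ni(II) is therefore d⁸. Bromide is a weak-field ligand. With weak-field ligands the CFSE gain from square planar is small, so a 3d d⁸ ion takes the sterically preferred tetrahedral geometry. → tetrahedral.
For [PtBrCl3]^2-: Each bromide is −1; each chloride is −1; balancing the −2 overall charge requires Pt(II). Group 10 minus oxidation state 2 gives a d⁸ configuration. A 5d d⁸ ion has a large crystal-field splitting; square planar leaves the high-energy d_{x²−y²} orbital empty and maximises CFSE. → square planar.

[NiBr4]^2-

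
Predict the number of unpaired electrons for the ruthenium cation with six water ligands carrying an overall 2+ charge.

0

Water is neutral; balancing the +2 overall charge requires Ru(II).
Ru sits in group 8, so the d-electron count is 8 − 2 = 6.
The spin state decides the count: a 4d ion has a large Δₒ and is invariably low-spin.
An octahedral low-spin d⁶ ion is t₂g⁶e_g⁰, giving 0 unpaired electrons.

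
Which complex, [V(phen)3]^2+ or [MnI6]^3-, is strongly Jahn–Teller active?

[MnI6]^3-

[V(phen)3]^2+: Ligand charges: 1,10-phenanthroline is neutral. With an overall charge of +2 the vanadium centre must be in the +2 oxidation state. V sits in group 5, so the d-electron count is 5 − 2 = 3. The d³ configuration leaves the e_g set evenly filled (or empty) — no strong Jahn–Teller driving force.
[MnI6]^3-: Summing ligand charges against the −3 overall charge gives an oxidation state of +3 for manganese. Manganese is a group-7 element; Mn(III) is therefore d⁴. Iodide is a weak-field ligand for a first-row metal, so the complex is high-spin. The t₂g³e_g¹ (high-spin) configuration has an unevenly filled e_g set; the Jahn–Teller theorem predicts a tetragonal distortion (typically axial elongation) to lift the degeneracy.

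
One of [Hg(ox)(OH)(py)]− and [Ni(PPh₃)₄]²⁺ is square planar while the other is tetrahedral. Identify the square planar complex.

For [Hg(ox)(OH)(py)]−: Summing ligand charges against the −1 overall charge gives an oxidation state of +2 for mercury. Hg sits in group 12, so the d-electron count is 12 − 2 = 10. A d¹⁰ ion has no crystal-field stabilisation preference between square planar and tetrahedral, so four ligands adopt the sterically favoured tetrahedral geometry. → tetrahedral.
For [Ni(PPh₃)₄]²⁺: Summing ligand charges against the +2 overall charge gives an oxidation state of +2 for nickel. Ni sits in group 10, so the d-electron count is 10 − 2 = 8. Triphenylphosphine is a strong-field ligand (high in the spectrochemical series). A 3d d⁸ ion with strong-field ligands gains enough CFSE to favour square planar over tetrahedral. → square planar.

[Ni(PPh₃)₄]²⁺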